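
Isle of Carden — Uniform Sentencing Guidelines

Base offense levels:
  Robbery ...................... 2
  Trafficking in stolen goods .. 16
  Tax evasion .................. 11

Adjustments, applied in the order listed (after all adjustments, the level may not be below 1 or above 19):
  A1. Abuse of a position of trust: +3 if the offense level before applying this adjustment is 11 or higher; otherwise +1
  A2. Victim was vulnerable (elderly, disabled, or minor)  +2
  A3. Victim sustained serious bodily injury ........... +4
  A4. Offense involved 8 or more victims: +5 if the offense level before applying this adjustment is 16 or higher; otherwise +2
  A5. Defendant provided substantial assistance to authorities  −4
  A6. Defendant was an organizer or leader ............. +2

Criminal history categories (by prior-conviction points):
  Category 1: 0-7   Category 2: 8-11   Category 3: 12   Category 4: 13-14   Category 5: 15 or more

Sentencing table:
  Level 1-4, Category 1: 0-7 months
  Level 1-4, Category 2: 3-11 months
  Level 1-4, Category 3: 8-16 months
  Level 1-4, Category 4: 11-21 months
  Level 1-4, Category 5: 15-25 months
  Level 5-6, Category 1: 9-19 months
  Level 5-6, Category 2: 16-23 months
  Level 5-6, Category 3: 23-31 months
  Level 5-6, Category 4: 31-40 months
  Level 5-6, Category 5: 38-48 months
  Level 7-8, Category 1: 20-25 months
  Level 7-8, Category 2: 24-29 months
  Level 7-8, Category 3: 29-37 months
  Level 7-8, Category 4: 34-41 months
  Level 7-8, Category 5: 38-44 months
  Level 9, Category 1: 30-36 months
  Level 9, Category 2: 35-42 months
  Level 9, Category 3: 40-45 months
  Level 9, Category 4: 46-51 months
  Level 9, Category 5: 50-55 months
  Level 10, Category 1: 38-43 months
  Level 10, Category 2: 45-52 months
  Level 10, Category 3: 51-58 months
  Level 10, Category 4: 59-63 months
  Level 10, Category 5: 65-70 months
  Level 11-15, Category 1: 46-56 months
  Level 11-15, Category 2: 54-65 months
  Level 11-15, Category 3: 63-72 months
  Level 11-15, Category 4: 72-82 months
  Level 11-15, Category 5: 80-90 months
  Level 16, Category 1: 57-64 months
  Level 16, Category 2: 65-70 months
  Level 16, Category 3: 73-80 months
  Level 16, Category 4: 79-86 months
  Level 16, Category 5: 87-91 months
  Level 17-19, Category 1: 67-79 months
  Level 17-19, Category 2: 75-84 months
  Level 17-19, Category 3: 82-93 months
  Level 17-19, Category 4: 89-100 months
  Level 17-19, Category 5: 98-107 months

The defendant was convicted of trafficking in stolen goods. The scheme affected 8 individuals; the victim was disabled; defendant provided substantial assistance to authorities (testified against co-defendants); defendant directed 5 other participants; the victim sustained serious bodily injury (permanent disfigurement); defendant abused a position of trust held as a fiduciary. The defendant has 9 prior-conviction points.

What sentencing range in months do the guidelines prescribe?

75-84 months

Base offense level for trafficking in stolen goods: 16.
A1 applies (level before this adjustment is 16 ≥ 11, so +3): 16 + 3 = 19.
A2 applies: 19 + 2 = 21.
A3 applies: 21 + 4 = 25.
A4 applies (level before this adjustment is 25 ≥ 16, so +5): 25 + 5 = 30.
A5 applies: 30 − 4 = 26.
A6 applies: 26 + 2 = 28.
Level 28 exceeds the maximum of 19; capped at 19.
Final offense level: 19.
Criminal history: 9 prior points → Category 2 (8-11).
Level 19 falls in the 17-19 band.
Grid: Level 17-19 × Category 2 = 75-84 months.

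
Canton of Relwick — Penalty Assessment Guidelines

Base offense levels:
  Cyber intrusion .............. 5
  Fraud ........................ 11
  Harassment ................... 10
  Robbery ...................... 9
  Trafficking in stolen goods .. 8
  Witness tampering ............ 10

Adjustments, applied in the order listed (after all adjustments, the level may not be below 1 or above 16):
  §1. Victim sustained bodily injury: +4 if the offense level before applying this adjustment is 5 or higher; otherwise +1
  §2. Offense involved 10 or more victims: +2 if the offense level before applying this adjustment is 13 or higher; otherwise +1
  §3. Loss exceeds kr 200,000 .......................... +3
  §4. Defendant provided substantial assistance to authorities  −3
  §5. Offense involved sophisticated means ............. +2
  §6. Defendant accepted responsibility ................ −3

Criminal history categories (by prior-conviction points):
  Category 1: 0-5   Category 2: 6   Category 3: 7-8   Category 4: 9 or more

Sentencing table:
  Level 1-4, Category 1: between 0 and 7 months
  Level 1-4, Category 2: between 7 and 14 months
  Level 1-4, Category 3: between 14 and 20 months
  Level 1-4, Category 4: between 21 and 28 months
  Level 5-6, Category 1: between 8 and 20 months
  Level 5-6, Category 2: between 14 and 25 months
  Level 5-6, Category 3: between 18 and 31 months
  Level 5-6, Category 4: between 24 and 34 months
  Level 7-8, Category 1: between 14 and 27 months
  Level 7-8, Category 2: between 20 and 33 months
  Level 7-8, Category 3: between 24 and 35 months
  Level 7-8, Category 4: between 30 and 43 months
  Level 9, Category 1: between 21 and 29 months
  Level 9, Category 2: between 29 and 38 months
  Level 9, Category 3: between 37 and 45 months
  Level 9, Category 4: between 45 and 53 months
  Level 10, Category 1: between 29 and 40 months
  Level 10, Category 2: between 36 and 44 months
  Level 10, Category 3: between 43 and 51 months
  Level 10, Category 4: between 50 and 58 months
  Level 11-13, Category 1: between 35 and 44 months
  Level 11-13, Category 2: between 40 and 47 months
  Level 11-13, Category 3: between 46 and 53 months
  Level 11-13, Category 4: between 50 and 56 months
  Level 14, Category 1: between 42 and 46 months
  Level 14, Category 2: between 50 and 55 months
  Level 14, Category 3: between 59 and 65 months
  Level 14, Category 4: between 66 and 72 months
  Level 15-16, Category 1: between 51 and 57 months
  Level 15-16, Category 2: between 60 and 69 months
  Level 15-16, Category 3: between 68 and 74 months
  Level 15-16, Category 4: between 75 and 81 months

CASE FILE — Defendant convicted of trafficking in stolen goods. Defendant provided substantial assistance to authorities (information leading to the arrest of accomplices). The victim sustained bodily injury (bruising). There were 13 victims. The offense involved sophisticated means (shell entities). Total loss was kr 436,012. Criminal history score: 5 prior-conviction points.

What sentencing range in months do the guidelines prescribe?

Base offense level for trafficking in stolen goods: 8.
§1 applies (level before this adjustment is 8 ≥ 5, so +4): 8 + 4 = 12.
§2 applies (level before this adjustment is 12 < 13, so +1): 12 + 1 = 13.
§3 applies: 13 + 3 = 16.
§4 applies: 16 − 3 = 13.
§5 applies: 13 + 2 = 15.
Final offense level: 15.
Criminal history: 5 prior points → Category 1 (0-5).
Level 15 falls in the 15-16 band.
Grid: Level 15-16 × Category 1 = 51-57 months.

51-57 months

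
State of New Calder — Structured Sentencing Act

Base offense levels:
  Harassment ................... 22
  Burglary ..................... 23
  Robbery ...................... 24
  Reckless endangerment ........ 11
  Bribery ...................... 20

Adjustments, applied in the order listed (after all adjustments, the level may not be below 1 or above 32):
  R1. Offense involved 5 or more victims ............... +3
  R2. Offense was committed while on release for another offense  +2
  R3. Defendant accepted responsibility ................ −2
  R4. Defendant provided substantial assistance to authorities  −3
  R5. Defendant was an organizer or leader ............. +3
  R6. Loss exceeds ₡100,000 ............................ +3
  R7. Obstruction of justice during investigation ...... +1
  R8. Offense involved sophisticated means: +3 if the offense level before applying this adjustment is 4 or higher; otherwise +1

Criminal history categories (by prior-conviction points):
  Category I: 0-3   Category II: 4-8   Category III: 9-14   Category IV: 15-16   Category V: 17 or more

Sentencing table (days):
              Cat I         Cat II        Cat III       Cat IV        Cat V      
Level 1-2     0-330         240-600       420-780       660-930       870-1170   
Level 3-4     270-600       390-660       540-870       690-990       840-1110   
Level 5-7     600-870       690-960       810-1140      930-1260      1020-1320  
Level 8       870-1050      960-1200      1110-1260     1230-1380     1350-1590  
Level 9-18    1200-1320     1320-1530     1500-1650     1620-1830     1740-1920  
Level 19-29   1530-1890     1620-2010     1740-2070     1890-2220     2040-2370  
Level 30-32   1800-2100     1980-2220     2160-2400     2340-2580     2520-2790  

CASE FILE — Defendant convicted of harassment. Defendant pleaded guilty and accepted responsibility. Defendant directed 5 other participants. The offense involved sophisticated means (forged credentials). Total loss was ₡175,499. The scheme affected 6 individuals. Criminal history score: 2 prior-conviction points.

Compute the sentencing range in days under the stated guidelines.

Base offense level for harassment: 22.
R1 applies: 22 + 3 = 25.
R3 applies: 25 − 2 = 23.
R4 does not apply.
R5 applies: 23 + 3 = 26.
R6 applies: 26 + 3 = 29.
R8 applies (level before this adjustment is 29 ≥ 4, so +3): 29 + 3 = 32.
Final offense level: 32.
Criminal history: 2 prior points → Category I (0-3).
Level 32 falls in the 30-32 band.
Grid: Level 30-32 × Category I = 1800-2100 days.

1800-2100 days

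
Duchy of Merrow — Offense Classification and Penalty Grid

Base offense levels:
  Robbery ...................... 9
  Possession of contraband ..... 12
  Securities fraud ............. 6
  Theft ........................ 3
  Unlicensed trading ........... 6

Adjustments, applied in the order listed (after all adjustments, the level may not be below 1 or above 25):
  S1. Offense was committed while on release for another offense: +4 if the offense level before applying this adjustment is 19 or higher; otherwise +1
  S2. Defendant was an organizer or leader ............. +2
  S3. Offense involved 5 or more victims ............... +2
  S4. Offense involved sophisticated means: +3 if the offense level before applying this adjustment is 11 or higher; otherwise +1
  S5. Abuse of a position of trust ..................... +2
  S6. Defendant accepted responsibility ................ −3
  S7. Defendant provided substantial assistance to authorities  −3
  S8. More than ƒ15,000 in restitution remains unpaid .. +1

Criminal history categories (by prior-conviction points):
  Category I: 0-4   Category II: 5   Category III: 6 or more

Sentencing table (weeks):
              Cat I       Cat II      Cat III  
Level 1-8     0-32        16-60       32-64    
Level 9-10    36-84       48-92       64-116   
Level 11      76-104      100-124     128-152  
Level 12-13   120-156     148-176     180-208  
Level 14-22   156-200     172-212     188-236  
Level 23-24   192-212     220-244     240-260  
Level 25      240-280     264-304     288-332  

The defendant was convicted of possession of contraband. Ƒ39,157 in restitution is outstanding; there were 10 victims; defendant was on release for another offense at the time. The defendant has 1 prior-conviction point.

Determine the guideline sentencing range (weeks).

Base offense level for possession of contraband: 12.
S1 applies (level before this adjustment is 12 < 19, so +1): 12 + 1 = 13.
S3 applies: 13 + 2 = 15.
S6 does not apply.
S7 does not apply.
S8 applies: 15 + 1 = 16.
Final offense level: 16.
Criminal history: 1 prior point → Category I (0-4).
Level 16 falls in the 14-22 band.
Grid: Level 14-22 × Category I = 156-200 weeks.

156-200 weeks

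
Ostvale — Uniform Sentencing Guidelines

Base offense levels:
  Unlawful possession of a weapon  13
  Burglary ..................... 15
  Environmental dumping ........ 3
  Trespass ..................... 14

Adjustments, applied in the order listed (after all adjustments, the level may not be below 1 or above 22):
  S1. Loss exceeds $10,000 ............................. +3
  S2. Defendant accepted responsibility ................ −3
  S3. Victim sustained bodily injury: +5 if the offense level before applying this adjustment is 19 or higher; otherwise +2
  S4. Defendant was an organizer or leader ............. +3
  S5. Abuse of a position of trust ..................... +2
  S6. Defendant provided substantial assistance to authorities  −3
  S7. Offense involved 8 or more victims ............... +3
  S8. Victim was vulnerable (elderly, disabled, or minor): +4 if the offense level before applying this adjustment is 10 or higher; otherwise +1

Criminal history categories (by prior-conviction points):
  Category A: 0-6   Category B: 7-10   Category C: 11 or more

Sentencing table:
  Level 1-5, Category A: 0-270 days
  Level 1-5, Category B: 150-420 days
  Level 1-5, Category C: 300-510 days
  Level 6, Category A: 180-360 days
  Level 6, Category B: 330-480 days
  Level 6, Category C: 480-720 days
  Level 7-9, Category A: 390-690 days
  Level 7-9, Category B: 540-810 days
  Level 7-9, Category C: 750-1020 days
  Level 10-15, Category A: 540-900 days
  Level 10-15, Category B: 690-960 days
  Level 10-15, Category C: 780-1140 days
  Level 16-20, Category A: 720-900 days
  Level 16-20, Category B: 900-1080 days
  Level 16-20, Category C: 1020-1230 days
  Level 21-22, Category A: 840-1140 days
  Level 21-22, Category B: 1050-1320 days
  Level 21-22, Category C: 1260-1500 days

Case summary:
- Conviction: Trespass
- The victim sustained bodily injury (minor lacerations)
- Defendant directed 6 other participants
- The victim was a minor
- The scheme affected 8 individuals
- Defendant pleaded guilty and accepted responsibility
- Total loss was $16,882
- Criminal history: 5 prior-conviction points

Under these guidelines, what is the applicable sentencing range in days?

840-1140 days

Base offense level for trespass: 14.
S1 applies: 14 + 3 = 17.
S2 applies: 17 − 3 = 14.
S3 applies (level before this adjustment is 14 < 19, so +2): 14 + 2 = 16.
S4 applies: 16 + 3 = 19.
S6 does not apply.
S7 applies: 19 + 3 = 22.
S8 applies (level before this adjustment is 22 ≥ 10, so +4): 22 + 4 = 26.
Level 26 exceeds the maximum of 22; capped at 22.
Final offense level: 22.
Criminal history: 5 prior points → Category A (0-6).
Level 22 falls in the 21-22 band.
Grid: Level 21-22 × Category A = 840-1140 days.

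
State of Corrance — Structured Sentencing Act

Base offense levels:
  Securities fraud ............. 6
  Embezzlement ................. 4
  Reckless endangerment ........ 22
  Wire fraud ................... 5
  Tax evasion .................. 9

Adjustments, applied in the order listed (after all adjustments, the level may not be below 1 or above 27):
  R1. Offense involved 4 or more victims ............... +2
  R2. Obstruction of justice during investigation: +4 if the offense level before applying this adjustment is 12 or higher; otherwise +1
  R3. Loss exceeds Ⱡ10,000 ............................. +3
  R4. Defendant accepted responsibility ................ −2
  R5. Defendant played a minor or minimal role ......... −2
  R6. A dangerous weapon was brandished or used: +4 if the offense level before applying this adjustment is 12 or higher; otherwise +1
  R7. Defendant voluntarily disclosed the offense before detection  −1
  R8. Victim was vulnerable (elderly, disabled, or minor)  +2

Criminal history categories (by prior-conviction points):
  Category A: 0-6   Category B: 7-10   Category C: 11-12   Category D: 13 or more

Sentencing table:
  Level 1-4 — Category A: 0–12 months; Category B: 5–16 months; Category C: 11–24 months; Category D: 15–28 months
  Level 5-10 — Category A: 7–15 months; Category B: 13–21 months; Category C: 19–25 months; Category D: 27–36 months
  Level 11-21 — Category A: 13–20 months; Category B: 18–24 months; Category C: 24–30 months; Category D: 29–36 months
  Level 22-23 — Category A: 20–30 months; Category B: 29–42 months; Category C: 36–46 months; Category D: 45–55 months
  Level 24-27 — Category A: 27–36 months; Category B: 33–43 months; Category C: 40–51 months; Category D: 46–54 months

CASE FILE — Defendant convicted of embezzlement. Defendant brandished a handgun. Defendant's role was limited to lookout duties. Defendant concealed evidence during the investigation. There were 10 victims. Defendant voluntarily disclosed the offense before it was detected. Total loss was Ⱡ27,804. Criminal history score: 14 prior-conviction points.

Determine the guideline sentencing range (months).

27-36 months

Base offense level for embezzlement: 4.
R1 applies: 4 + 2 = 6.
R2 applies (level before this adjustment is 6 < 12, so +1): 6 + 1 = 7.
R3 applies: 7 + 3 = 10.
R5 applies: 10 − 2 = 8.
R6 applies (level before this adjustment is 8 < 12, so +1): 8 + 1 = 9.
R7 applies: 9 − 1 = 8.
R8 does not apply.
Final offense level: 8.
Criminal history: 14 prior points → Category D (13+).
Level 8 falls in the 5-10 band.
Grid: Level 5-10 × Category D = 27-36 months.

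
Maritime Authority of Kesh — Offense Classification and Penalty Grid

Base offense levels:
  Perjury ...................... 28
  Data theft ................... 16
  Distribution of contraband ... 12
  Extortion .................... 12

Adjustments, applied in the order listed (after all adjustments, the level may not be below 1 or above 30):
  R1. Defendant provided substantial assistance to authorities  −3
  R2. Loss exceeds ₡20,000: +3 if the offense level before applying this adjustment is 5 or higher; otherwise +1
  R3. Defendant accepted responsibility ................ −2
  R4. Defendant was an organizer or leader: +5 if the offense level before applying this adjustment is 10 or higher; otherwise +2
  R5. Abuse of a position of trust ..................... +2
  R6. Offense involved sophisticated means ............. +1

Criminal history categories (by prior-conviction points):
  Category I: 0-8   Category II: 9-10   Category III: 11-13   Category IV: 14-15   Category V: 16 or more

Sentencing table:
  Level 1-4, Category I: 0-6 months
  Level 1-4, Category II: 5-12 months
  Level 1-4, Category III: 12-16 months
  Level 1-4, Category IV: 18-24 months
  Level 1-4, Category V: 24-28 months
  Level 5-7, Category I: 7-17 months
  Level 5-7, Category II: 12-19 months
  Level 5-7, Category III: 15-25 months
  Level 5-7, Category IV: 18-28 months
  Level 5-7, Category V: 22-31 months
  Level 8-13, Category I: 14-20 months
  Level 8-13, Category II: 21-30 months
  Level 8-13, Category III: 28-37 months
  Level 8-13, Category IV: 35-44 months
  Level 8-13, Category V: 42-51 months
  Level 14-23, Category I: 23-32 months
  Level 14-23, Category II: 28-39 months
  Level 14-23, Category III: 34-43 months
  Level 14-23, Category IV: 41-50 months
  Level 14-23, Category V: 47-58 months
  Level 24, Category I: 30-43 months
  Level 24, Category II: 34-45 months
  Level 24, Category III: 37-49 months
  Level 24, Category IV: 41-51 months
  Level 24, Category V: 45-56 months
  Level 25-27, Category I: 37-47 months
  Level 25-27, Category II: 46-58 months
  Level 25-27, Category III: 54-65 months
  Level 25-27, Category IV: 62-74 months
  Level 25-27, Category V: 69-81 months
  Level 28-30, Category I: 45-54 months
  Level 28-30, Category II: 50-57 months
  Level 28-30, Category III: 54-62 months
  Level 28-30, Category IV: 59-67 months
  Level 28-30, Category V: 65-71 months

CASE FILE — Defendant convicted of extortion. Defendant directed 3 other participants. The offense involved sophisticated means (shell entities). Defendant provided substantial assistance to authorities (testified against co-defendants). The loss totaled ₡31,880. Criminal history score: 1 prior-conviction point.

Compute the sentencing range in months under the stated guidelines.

23-32 months

Base offense level for extortion: 12.
R1 applies: 12 − 3 = 9.
R2 applies (level before this adjustment is 9 ≥ 5, so +3): 9 + 3 = 12.
R4 applies (level before this adjustment is 12 ≥ 10, so +5): 12 + 5 = 17.
R6 applies: 17 + 1 = 18.
Final offense level: 18.
Criminal history: 1 prior point → Category I (0-8).
Level 18 falls in the 14-23 band.
Grid: Level 14-23 × Category I = 23-32 months.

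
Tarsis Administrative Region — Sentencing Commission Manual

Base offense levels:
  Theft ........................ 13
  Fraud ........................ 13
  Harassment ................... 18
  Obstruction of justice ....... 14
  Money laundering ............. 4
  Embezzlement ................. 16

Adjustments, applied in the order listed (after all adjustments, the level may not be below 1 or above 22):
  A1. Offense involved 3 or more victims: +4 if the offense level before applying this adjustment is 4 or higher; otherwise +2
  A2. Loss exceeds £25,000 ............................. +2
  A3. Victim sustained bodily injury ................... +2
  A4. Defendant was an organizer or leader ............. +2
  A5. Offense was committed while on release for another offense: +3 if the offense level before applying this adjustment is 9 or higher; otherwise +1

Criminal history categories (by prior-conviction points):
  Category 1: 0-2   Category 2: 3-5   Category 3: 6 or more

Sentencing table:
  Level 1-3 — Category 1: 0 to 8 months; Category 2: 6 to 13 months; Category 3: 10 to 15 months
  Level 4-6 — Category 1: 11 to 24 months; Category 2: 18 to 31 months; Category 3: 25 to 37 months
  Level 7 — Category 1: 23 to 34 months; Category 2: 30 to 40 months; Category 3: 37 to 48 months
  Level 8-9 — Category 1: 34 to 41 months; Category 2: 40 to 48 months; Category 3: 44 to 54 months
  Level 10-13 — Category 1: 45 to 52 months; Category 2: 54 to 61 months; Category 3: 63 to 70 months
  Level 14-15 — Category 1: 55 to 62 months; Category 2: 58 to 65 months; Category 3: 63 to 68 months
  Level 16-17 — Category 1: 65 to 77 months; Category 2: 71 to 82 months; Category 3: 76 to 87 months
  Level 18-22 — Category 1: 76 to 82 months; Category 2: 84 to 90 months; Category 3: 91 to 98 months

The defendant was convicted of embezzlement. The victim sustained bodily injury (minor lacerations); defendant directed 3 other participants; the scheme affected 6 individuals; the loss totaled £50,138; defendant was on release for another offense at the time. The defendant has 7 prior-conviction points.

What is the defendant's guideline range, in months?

91-98 months

Base offense level for embezzlement: 16.
A1 applies (level before this adjustment is 16 ≥ 4, so +4): 16 + 4 = 20.
A2 applies: 20 + 2 = 22.
A3 applies: 22 + 2 = 24.
A4 applies: 24 + 2 = 26.
A5 applies (level before this adjustment is 26 ≥ 9, so +3): 26 + 3 = 29.
Level 29 exceeds the maximum of 22; capped at 22.
Final offense level: 22.
Criminal history: 7 prior points → Category 3 (6+).
Level 22 falls in the 18-22 band.
Grid: Level 18-22 × Category 3 = 91-98 months.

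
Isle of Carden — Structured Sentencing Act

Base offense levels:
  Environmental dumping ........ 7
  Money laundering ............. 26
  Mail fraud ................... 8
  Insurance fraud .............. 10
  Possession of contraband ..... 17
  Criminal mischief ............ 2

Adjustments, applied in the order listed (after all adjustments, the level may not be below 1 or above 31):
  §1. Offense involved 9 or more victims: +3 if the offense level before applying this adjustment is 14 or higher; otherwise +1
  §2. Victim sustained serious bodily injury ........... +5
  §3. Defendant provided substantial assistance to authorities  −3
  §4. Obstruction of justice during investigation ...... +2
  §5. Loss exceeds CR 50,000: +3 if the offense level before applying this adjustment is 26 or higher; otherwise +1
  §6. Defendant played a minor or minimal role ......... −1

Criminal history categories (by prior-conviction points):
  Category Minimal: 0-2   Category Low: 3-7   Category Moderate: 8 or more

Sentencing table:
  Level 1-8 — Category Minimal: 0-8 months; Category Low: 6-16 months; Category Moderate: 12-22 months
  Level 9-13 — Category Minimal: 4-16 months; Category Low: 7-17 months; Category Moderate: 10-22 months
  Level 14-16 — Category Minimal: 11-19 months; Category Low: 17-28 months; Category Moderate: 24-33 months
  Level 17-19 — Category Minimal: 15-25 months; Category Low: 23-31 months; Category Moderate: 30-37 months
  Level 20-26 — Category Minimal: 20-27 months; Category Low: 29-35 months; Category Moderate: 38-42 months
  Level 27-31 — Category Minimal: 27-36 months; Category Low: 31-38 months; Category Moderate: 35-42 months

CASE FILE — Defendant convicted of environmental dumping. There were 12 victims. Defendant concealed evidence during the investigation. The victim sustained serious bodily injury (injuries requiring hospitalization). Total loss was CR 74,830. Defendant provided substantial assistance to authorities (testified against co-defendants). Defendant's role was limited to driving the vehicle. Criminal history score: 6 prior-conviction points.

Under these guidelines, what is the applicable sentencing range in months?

Base offense level for environmental dumping: 7.
§1 applies (level before this adjustment is 7 < 14, so +1): 7 + 1 = 8.
§2 applies: 8 + 5 = 13.
§3 applies: 13 − 3 = 10.
§4 applies: 10 + 2 = 12.
§5 applies (level before this adjustment is 12 < 26, so +1): 12 + 1 = 13.
§6 applies: 13 − 1 = 12.
Final offense level: 12.
Criminal history: 6 prior points → Category Low (3-7).
Level 12 falls in the 9-13 band.
Grid: Level 9-13 × Category Low = 7-17 months.

7-17 months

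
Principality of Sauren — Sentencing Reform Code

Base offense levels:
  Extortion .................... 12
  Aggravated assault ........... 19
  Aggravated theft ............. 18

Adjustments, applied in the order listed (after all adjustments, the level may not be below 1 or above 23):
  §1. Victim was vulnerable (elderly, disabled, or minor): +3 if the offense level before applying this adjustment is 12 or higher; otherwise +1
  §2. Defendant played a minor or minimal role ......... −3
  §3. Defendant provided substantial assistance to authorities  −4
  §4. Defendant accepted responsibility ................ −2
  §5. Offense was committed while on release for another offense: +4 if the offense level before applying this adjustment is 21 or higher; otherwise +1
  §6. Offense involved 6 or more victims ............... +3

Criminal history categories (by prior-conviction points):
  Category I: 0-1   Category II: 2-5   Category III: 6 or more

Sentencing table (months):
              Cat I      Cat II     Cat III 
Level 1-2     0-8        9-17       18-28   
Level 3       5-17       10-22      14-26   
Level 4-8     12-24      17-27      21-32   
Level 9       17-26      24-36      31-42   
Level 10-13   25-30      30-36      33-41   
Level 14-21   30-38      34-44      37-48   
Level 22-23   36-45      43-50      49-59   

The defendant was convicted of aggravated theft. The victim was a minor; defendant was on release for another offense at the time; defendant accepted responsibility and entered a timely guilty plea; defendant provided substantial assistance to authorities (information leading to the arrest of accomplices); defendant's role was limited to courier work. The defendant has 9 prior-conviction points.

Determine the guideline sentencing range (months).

Base offense level for aggravated theft: 18.
§1 applies (level before this adjustment is 18 ≥ 12, so +3): 18 + 3 = 21.
§2 applies: 21 − 3 = 18.
§3 applies: 18 − 4 = 14.
§4 applies: 14 − 2 = 12.
§5 applies (level before this adjustment is 12 < 21, so +1): 12 + 1 = 13.
§6 does not apply.
Final offense level: 13.
Criminal history: 9 prior points → Category III (6+).
Level 13 falls in the 10-13 band.
Grid: Level 10-13 × Category III = 33-41 months.

33-41 months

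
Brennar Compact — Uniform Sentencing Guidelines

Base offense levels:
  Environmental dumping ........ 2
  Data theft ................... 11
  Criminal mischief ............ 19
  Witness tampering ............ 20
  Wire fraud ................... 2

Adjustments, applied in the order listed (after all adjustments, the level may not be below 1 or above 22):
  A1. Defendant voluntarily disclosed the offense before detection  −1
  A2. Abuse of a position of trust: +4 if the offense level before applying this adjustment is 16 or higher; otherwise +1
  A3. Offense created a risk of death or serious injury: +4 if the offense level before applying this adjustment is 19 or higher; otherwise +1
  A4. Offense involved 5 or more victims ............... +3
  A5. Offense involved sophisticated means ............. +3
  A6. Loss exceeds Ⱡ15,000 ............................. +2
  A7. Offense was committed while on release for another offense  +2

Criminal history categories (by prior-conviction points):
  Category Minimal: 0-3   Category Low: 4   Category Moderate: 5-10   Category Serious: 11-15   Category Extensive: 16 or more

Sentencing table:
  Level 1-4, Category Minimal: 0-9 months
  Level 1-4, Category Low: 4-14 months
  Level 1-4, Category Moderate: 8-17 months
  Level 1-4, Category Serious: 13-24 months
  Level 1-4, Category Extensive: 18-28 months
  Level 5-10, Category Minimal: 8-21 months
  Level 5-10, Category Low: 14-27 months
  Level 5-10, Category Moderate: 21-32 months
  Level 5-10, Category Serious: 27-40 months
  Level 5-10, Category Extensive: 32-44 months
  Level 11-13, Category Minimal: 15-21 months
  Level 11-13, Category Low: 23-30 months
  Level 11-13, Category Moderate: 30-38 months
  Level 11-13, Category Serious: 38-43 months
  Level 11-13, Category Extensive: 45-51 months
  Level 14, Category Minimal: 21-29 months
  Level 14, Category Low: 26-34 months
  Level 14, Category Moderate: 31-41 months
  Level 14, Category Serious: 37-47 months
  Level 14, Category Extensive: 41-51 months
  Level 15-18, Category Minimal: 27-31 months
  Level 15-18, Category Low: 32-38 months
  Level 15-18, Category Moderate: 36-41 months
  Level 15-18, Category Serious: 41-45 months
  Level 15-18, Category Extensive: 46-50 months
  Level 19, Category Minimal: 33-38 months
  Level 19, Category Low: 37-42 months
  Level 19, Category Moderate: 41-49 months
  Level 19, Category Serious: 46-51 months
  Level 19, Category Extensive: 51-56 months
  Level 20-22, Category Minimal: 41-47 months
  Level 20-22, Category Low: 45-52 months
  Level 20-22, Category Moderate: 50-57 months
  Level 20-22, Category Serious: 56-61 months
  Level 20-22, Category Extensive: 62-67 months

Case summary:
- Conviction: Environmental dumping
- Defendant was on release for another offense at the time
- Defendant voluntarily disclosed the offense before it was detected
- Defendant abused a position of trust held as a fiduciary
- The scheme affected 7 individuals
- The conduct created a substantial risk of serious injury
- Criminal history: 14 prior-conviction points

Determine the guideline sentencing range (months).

27-40 months

Base offense level for environmental dumping: 2.
A1 applies: 2 − 1 = 1.
A2 applies (level before this adjustment is 1 < 16, so +1): 1 + 1 = 2.
A3 applies (level before this adjustment is 2 < 19, so +1): 2 + 1 = 3.
A4 applies: 3 + 3 = 6.
A7 applies: 6 + 2 = 8.
Final offense level: 8.
Criminal history: 14 prior points → Category Serious (11-15).
Level 8 falls in the 5-10 band.
Grid: Level 5-10 × Category Serious = 27-40 months.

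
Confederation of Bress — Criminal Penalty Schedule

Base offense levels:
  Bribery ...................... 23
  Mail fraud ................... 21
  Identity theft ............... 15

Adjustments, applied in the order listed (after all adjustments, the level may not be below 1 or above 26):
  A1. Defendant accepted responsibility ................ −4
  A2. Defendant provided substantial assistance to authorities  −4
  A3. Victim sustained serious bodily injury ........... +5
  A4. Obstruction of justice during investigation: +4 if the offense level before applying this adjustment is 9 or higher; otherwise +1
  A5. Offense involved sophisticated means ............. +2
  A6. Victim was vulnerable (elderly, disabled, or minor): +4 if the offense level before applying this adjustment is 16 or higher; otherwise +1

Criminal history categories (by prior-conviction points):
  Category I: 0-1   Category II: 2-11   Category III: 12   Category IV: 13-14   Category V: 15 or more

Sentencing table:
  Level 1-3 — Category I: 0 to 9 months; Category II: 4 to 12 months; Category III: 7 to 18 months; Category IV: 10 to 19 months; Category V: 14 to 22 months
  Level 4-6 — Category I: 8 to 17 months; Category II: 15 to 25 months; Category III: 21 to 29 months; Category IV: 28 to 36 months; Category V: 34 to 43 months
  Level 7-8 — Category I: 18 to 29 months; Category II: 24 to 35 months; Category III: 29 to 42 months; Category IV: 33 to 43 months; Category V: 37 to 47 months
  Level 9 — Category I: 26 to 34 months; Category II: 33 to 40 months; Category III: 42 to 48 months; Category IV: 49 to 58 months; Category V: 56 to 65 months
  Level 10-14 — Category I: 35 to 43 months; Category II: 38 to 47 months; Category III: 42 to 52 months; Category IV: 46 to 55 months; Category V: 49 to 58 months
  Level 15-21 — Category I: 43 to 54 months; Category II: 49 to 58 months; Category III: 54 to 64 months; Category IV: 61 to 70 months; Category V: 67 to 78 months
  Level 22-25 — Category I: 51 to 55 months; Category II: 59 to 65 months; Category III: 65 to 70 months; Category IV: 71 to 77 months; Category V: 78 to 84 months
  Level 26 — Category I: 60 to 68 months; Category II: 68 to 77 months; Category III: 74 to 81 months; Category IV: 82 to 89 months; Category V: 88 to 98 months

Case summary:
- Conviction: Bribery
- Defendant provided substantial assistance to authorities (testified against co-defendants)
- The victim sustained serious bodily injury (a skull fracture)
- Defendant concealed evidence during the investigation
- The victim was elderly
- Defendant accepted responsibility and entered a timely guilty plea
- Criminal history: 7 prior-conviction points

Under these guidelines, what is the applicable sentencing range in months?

68-77 months

Base offense level for bribery: 23.
A1 applies: 23 − 4 = 19.
A2 applies: 19 − 4 = 15.
A3 applies: 15 + 5 = 20.
A4 applies (level before this adjustment is 20 ≥ 9, so +4): 20 + 4 = 24.
A5 does not apply.
A6 applies (level before this adjustment is 24 ≥ 16, so +4): 24 + 4 = 28.
Level 28 exceeds the maximum of 26; capped at 26.
Final offense level: 26.
Criminal history: 7 prior points → Category II (2-11).
Level 26 falls in the 26 band.
Grid: Level 26 × Category II = 68-77 months.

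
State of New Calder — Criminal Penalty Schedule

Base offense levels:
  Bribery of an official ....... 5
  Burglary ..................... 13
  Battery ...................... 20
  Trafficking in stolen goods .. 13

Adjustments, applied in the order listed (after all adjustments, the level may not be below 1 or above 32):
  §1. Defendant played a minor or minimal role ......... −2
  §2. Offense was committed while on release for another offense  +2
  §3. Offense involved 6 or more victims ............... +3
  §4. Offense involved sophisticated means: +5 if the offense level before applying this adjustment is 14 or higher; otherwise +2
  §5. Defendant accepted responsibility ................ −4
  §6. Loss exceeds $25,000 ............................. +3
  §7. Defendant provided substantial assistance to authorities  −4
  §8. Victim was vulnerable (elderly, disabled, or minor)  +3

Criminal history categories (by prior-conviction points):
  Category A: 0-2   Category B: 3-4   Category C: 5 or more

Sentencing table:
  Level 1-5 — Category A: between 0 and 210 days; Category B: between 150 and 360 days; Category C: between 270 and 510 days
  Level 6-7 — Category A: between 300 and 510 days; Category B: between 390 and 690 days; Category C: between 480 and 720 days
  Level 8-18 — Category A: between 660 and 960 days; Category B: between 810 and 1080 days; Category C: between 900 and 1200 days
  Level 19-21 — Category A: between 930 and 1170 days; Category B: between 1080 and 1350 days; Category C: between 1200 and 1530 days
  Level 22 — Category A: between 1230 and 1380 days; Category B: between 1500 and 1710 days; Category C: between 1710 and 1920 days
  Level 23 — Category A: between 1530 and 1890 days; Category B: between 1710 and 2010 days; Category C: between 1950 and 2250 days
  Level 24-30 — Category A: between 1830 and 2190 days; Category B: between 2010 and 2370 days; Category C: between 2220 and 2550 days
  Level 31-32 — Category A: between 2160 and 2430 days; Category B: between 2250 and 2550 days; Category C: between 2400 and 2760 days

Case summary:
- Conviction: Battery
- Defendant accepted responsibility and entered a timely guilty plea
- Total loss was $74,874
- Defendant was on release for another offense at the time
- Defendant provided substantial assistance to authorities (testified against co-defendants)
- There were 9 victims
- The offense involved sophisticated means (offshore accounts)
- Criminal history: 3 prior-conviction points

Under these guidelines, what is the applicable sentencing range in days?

Base offense level for battery: 20.
§1 does not apply.
§2 applies: 20 + 2 = 22.
§3 applies: 22 + 3 = 25.
§4 applies (level before this adjustment is 25 ≥ 14, so +5): 25 + 5 = 30.
§5 applies: 30 − 4 = 26.
§6 applies: 26 + 3 = 29.
§7 applies: 29 − 4 = 25.
Final offense level: 25.
Criminal history: 3 prior points → Category B (3-4).
Level 25 falls in the 24-30 band.
Grid: Level 24-30 × Category B = 2010-2370 days.

2010-2370 days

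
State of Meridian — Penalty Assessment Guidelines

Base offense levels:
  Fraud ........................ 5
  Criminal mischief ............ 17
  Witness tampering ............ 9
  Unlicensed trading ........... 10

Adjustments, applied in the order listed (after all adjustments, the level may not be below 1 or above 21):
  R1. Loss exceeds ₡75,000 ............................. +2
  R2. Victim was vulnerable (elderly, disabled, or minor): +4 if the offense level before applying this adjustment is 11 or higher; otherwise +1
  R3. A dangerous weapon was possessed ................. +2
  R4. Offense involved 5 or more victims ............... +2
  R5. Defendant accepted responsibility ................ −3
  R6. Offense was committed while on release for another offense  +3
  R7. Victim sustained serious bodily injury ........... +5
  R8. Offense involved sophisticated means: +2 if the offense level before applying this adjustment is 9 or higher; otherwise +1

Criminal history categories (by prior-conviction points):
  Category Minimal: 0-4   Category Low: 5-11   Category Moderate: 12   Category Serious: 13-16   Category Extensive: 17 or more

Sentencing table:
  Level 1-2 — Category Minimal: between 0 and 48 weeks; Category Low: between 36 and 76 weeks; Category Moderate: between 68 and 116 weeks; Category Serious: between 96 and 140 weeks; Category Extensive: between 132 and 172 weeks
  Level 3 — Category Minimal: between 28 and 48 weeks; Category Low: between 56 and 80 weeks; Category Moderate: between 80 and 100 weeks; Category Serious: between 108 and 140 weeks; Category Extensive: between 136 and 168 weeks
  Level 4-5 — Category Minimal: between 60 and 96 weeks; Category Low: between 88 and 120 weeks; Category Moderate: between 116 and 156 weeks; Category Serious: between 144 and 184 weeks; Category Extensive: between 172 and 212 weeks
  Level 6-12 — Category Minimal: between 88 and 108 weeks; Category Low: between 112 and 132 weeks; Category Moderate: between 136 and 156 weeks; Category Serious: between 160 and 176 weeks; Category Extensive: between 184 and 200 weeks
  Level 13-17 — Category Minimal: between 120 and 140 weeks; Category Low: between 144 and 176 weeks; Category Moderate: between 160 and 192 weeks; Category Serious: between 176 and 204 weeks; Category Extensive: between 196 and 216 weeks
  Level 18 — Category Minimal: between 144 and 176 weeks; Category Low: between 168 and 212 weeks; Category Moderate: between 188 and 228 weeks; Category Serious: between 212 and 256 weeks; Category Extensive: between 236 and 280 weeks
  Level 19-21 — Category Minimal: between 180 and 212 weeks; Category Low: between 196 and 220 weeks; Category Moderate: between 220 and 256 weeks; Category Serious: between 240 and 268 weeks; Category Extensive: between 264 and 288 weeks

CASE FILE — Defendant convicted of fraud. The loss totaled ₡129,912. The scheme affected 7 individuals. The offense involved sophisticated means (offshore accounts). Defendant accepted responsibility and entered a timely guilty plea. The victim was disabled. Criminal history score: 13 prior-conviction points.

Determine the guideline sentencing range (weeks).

Base offense level for fraud: 5.
R1 applies: 5 + 2 = 7.
R2 applies (level before this adjustment is 7 < 11, so +1): 7 + 1 = 8.
R3 does not apply.
R4 applies: 8 + 2 = 10.
R5 applies: 10 − 3 = 7.
R8 applies (level before this adjustment is 7 < 9, so +1): 7 + 1 = 8.
Final offense level: 8.
Criminal history: 13 prior points → Category Serious (13-16).
Level 8 falls in the 6-12 band.
Grid: Level 6-12 × Category Serious = 160-176 weeks.

160-176 weeks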